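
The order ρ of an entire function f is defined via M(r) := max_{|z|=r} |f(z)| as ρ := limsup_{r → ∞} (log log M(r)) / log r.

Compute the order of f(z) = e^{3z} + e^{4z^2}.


Each summand is entire of order 1 and 2 respectively (as in the single-exponential case). The order of a sum is at most the max of the orders, so ρ ≤ 2. For the lower bound: on |z|=r choose arg z so that 4z^2 is real positive; then |e^{4z^2}| = e^{4r^2} while |e^{3z}| ≤ e^{3r^1} = o(e^{4r^2}). So |f| ≥ e^{4r^2}(1 − o(1)) and ρ ≥ 2. Hence ρ = max(1, 2) = 2.
Therefore ρ = 2.

Order ρ = 2.


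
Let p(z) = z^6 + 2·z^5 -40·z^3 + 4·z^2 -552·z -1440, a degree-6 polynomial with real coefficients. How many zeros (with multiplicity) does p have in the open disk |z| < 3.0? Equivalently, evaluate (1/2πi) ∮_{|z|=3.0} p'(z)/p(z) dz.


The zeros of p are: -2, (-3 + 3i), (-3 - 3i), 4, (1 + 3i), (1 - 3i).
Their magnitudes are: 2, 4.243, 4.243, 4, 3.162, 3.162.
Zeros with |z| < R = 3.0: -2.
Count = 1.
By the argument principle, (1/2πi) ∮_{|z|=R} p'(z)/p(z) dz equals exactly this count.

Number of zeros inside |z| < 3.0: 1.


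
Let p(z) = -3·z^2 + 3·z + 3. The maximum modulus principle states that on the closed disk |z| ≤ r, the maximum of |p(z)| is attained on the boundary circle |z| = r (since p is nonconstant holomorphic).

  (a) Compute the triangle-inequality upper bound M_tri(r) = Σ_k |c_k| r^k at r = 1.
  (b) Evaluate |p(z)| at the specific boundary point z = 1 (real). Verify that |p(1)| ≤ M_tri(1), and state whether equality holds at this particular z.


Coefficients: c_0 = 3, c_1 = 3, c_2 = -3. Radius r = 1.
Part (a). Triangle bound: M_tri(r) = Σ_k |c_k| r^k
  = |3|·1^0 + |3|·1^1 + |-3|·1^2
  = 3 + 3 + 3 = 9.
This bounds M(r) := max_{|z|=r} |p(z)| from above; equality holds iff all terms c_k z^k can be made to align in phase at a single z on |z|=r.
Part (b). At z = 1 (real, on the circle |z| = r):
  p(1) = (3)·1^0 + (3)·1^1 + (-3)·1^2 = 3.
  |p(1)| = 3.
Check: |p(1)| = 3 ≤ 9 = M_tri(1). ✓ Equality does not hold at z = 1 (the coefficients have mixed signs, so the terms do not all align in phase there).

M_tri(1) = 9; |p(1)| = 3; equality at z=1: no.


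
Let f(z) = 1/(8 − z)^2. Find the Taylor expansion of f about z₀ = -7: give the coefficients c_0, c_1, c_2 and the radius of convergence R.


Let w = z − z₀, so z = z₀ + w.
Then 8 − z = 8 − (z₀ + w) = (8 − z₀) − w = 15 − w.
f(z) = 1/(15 − w)^2 = (1/(15)^2) · (1 − w/(15))^{−2}.
By the binomial series (1−u)^{−2} = Σ_{n≥0} C(n+1, 1) u^n for |u|<1, with u = w/(15):
  c_n = C(n+1, 1) / (15)^(n+2).
  c_0 = 1/(15)^2 = 1/225.
  c_1 = 2/(15)^3 = 2/3375.
  c_2 = 3/(15)^4 = 1/16875.
The series is valid for |w/d| < 1, i.e. |z − z₀| < |d|.
Radius of convergence: R = |8 − z₀| = |15| = 15 (distance from z₀ to the singularity z = 8).

c_0 = 1/225, c_1 = 2/3375, c_2 = 1/16875; R = 15.


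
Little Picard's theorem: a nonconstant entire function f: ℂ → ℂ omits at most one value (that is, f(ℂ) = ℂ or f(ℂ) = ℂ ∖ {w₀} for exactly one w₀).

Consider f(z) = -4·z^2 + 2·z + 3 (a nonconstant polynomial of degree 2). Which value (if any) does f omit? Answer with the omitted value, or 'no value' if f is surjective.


Little Picard bounds the complement of f(ℂ) to at most one point.
For every w ∈ ℂ, the equation p(z) − w = 0 is a nonconstant polynomial in z and hence has at least one root by the fundamental theorem of algebra. So p is surjective onto ℂ, omitting no value.

Omitted value: no value.


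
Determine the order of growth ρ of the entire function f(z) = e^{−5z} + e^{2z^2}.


Each summand is entire of order 1 and 2 respectively (as in the single-exponential case). The order of a sum is at most the max of the orders, so ρ ≤ 2. For the lower bound: on |z|=r choose arg z so that 2z^2 is real positive; then |e^{2z^2}| = e^{2r^2} while |e^{-5z}| ≤ e^{5r^1} = o(e^{2r^2}). So |f| ≥ e^{2r^2}(1 − o(1)) and ρ ≥ 2. Hence ρ = max(1, 2) = 2.
Therefore ρ = 2.

Order ρ = 2.


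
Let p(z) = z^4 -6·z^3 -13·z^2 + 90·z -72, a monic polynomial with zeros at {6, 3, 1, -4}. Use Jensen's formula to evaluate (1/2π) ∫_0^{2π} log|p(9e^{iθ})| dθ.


Zeros: -4, 1, 3, 6; r = 9.
Inside |z| < r: -4, 1, 3, 6. Outside (|z| ≥ r): ∅.
p(0) = -72, so log|p(0)| = log(72) = 4.2767.
Apply Jensen: I(r) = log|p(0)| + Σ_k log(r/|z_k|), summed over zeros inside |z| < r.
  log(r/|z_k|) for z_k = 6: log(9/6) = 0.4055
  log(r/|z_k|) for z_k = 3: log(9/3) = 1.0986
  log(r/|z_k|) for z_k = 1: log(9/1) = 2.1972
  log(r/|z_k|) for z_k = -4: log(9/4) = 0.8109
Sum over inside zeros: 4.5122.
I(r) = log|p(0)| + (inside sum) = 4.2767 + 4.5122 = 8.7889.
Closed form (all zeros inside, monic): I(r) = n·log(r) = 4·log(9) = 8.7889. ✓

I(r) ≈ 8.7889.


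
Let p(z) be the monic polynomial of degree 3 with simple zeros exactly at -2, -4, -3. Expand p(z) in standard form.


The polynomial is p(z) = ∏_{α ∈ S} (z − α), where S = {-2, -4, -3}.
Expanding the product yields: p(z) = z^3 + 9·z^2 + 26·z + 24.
The resulting polynomial has degree 3 and real coefficients as required.

p(z) = z^3 + 9·z^2 + 26·z + 24.


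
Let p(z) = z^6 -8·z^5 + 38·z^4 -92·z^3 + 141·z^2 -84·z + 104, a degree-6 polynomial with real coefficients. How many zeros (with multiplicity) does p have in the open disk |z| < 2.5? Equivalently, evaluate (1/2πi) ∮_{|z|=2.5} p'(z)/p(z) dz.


The zeros of p are: (0 + 1i), (0 - 1i), (2 + 2i), (2 - 2i), (2 + 3i), (2 - 3i).
Their magnitudes are: 1, 1, 2.828, 2.828, 3.606, 3.606.
Zeros with |z| < R = 2.5: (0 + 1i), (0 - 1i).
Count = 2.
By the argument principle, (1/2πi) ∮_{|z|=R} p'(z)/p(z) dz equals exactly this count.

Number of zeros inside |z| < 2.5: 2.


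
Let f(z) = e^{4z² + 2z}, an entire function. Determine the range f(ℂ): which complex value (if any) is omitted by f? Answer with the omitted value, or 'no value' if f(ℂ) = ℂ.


Little Picard bounds the complement of f(ℂ) to at most one point.
The exponent g(z) = 4z² + 2z is a nonconstant polynomial, hence surjective onto ℂ. So e^{g(z)} takes every value in {e^w : w ∈ ℂ} = ℂ ∖ {0}. Adding 0 shifts the range to ℂ ∖ {0}. f omits exactly 0.

Omitted value: 0.


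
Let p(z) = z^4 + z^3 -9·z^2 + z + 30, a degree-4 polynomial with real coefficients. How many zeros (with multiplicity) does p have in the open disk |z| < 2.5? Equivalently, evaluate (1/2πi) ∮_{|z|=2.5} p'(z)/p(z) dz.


The zeros of p are: -2, (2 + 1i), (2 - 1i), -3.
Their magnitudes are: 2, 2.236, 2.236, 3.
Zeros with |z| < R = 2.5: -2, (2 + 1i), (2 - 1i).
Count = 3.
By the argument principle, (1/2πi) ∮_{|z|=R} p'(z)/p(z) dz equals exactly this count.

Number of zeros inside |z| < 2.5: 3.


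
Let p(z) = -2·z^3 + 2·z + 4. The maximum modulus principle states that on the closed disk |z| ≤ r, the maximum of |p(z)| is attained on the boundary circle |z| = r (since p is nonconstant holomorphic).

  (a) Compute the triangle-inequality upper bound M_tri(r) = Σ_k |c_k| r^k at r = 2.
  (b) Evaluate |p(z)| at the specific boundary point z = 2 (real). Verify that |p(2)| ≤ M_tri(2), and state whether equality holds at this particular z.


Coefficients: c_0 = 4, c_1 = 2, c_2 = 0, c_3 = -2. Radius r = 2.
Part (a). Triangle bound: M_tri(r) = Σ_k |c_k| r^k
  = |4|·2^0 + |2|·2^1 + |0|·2^2 + |-2|·2^3
  = 4 + 4 + 0 + 16 = 24.
This bounds M(r) := max_{|z|=r} |p(z)| from above; equality holds iff all terms c_k z^k can be made to align in phase at a single z on |z|=r.
Part (b). At z = 2 (real, on the circle |z| = r):
  p(2) = (4)·2^0 + (2)·2^1 + (0)·2^2 + (-2)·2^3 = -8.
  |p(2)| = 8.
Check: |p(2)| = 8 ≤ 24 = M_tri(2). ✓ Equality does not hold at z = 2 (the coefficients have mixed signs, so the terms do not all align in phase there).

M_tri(2) = 24; |p(2)| = 8; equality at z=2: no.


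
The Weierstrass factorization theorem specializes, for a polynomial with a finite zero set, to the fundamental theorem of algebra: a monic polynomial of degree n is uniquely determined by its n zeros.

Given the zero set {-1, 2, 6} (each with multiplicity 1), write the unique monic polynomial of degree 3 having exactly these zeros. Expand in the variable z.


The polynomial is p(z) = ∏_{α ∈ S} (z − α), where S = {-1, 2, 6}.
Expanding the product yields: p(z) = z^3 -7·z^2 + 4·z + 12.
The resulting polynomial has degree 3 and real coefficients as required.

p(z) = z^3 -7·z^2 + 4·z + 12.


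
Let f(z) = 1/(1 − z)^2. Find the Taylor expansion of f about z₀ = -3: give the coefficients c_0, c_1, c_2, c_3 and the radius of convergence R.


Let w = z − z₀, so z = z₀ + w.
Then 1 − z = 1 − (z₀ + w) = (1 − z₀) − w = 4 − w.
f(z) = 1/(4 − w)^2 = (1/(4)^2) · (1 − w/(4))^{−2}.
By the binomial series (1−u)^{−2} = Σ_{n≥0} C(n+1, 1) u^n for |u|<1, with u = w/(4):
  c_n = C(n+1, 1) / (4)^(n+2).
  c_0 = 1/(4)^2 = 1/16.
  c_1 = 2/(4)^3 = 1/32.
  c_2 = 3/(4)^4 = 3/256.
  c_3 = 4/(4)^5 = 1/256.
The series is valid for |w/d| < 1, i.e. |z − z₀| < |d|.
Radius of convergence: R = |1 − z₀| = |4| = 4 (distance from z₀ to the singularity z = 1).

c_0 = 1/16, c_1 = 1/32, c_2 = 3/256, c_3 = 1/256; R = 4.


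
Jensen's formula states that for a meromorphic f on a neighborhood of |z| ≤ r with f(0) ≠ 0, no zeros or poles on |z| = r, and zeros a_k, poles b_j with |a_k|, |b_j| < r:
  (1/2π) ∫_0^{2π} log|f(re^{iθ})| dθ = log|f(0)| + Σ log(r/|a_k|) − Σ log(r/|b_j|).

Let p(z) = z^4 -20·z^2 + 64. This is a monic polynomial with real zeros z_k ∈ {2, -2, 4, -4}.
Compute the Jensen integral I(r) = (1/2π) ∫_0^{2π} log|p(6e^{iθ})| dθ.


Zeros: -4, -2, 2, 4; r = 6.
Inside |z| < r: -4, -2, 2, 4. Outside (|z| ≥ r): ∅.
p(0) = 64, so log|p(0)| = log(64) = 4.1589.
Apply Jensen: I(r) = log|p(0)| + Σ_k log(r/|z_k|), summed over zeros inside |z| < r.
  log(r/|z_k|) for z_k = 2: log(6/2) = 1.0986
  log(r/|z_k|) for z_k = -2: log(6/2) = 1.0986
  log(r/|z_k|) for z_k = 4: log(6/4) = 0.4055
  log(r/|z_k|) for z_k = -4: log(6/4) = 0.4055
Sum over inside zeros: 3.0082.
I(r) = log|p(0)| + (inside sum) = 4.1589 + 3.0082 = 7.1670.
Closed form (all zeros inside, monic): I(r) = n·log(r) = 4·log(6) = 7.1670. ✓

I(r) ≈ 7.1670.


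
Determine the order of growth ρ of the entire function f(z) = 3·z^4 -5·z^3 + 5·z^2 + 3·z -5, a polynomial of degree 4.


|f(z)| ≤ Σ|c_k|·r^k = O(r^4) as r → ∞. Polynomial growth is O(e^{r^ε}) for every ε > 0 (since r^4/e^{r^ε} → 0), so ρ ≤ ε for all ε > 0, i.e. ρ = 0. Every nonconstant polynomial has order 0.
Therefore ρ = 0.

Order ρ = 0.


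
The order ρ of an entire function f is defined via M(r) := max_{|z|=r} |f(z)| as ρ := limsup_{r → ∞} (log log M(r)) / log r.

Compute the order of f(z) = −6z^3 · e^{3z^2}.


M(r) = max_{|z|=r} |-6|·|z|^3·|e^{3z^2}| = 6·r^3 · e^{3r^2} (the factors attain their maxima compatibly on |z|=r). Then log M(r) = log 6 + 3·log r + 3r^2, dominated by the last term, so log log M(r) ~ 2·log r. The polynomial factor -6z^3 contributes only a log r term and does not affect the order. ρ = 2.
Therefore ρ = 2.

Order ρ = 2.


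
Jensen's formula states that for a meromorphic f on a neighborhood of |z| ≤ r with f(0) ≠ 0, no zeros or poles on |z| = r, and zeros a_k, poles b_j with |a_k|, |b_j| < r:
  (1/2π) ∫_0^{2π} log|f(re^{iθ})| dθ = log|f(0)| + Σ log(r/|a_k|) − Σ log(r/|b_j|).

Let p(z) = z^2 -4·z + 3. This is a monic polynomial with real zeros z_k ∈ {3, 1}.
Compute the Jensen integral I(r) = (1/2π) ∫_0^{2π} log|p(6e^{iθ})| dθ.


Zeros: 1, 3; r = 6.
Inside |z| < r: 1, 3. Outside (|z| ≥ r): ∅.
p(0) = 3, so log|p(0)| = log(3) = 1.0986.
Apply Jensen: I(r) = log|p(0)| + Σ_k log(r/|z_k|), summed over zeros inside |z| < r.
  log(r/|z_k|) for z_k = 3: log(6/3) = 0.6931
  log(r/|z_k|) for z_k = 1: log(6/1) = 1.7918
Sum over inside zeros: 2.4849.
I(r) = log|p(0)| + (inside sum) = 1.0986 + 2.4849 = 3.5835.
Closed form (all zeros inside, monic): I(r) = n·log(r) = 2·log(6) = 3.5835. ✓

I(r) ≈ 3.5835.


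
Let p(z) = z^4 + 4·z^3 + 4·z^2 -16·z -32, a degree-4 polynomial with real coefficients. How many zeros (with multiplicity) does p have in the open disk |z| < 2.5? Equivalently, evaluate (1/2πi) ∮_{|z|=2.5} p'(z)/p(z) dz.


The zeros of p are: -2, (-2 + 2i), (-2 - 2i), 2.
Their magnitudes are: 2, 2.828, 2.828, 2.
Zeros with |z| < R = 2.5: -2, 2.
Count = 2.
By the argument principle, (1/2πi) ∮_{|z|=R} p'(z)/p(z) dz equals exactly this count.

Number of zeros inside |z| < 2.5: 2.


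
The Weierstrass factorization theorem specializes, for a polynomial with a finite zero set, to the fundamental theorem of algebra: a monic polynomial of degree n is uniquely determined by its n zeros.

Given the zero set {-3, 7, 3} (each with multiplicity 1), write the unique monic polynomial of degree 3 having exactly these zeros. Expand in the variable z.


The polynomial is p(z) = ∏_{α ∈ S} (z − α), where S = {-3, 7, 3}.
Expanding the product yields: p(z) = z^3 -7·z^2 -9·z + 63.
The resulting polynomial has degree 3 and real coefficients as required.

p(z) = z^3 -7·z^2 -9·z + 63.


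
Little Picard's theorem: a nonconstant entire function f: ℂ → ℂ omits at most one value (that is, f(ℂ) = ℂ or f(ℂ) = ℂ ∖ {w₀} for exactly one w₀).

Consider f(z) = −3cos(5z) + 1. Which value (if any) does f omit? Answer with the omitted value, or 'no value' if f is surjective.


Little Picard bounds the complement of f(ℂ) to at most one point.
cos is entire and surjective onto ℂ: for every w ∈ ℂ, cos(ζ) = w has a solution ζ ∈ ℂ (e.g., via the complex inverse arccos). With ζ = 5z this gives z = ζ/(5). Then -3·cos(5z) takes every value in -3·ℂ = ℂ, and adding 1 is a bijection of ℂ. So f is surjective and omits no value. (Note: only on the real line is cos bounded by [−1, 1].)

Omitted value: no value.


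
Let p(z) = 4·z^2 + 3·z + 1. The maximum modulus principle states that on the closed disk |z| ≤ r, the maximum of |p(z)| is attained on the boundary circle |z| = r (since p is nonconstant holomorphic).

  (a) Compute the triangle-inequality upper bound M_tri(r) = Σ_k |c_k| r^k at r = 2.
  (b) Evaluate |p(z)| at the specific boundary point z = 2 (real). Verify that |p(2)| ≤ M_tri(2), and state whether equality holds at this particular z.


Coefficients: c_0 = 1, c_1 = 3, c_2 = 4. Radius r = 2.
Part (a). Triangle bound: M_tri(r) = Σ_k |c_k| r^k
  = |1|·2^0 + |3|·2^1 + |4|·2^2
  = 1 + 6 + 16 = 23.
This bounds M(r) := max_{|z|=r} |p(z)| from above; equality holds iff all terms c_k z^k can be made to align in phase at a single z on |z|=r.
Part (b). At z = 2 (real, on the circle |z| = r):
  p(2) = (1)·2^0 + (3)·2^1 + (4)·2^2 = 23.
  |p(2)| = 23.
Since all nonzero coefficients share the same sign, |p(2)| = 23 = M_tri(2); the triangle bound is attained at z = 2, so in fact M(r) = 23.

M_tri(2) = 23; |p(2)| = 23; equality at z=2: yes.


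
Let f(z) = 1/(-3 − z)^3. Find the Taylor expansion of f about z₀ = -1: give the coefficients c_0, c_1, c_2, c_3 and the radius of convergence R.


Let w = z − z₀, so z = z₀ + w.
Then -3 − z = -3 − (z₀ + w) = (-3 − z₀) − w = -2 − w.
f(z) = 1/(-2 − w)^3 = (1/(-2)^3) · (1 − w/(-2))^{−3}.
By the binomial series (1−u)^{−3} = Σ_{n≥0} C(n+2, 2) u^n for |u|<1, with u = w/(-2):
  c_n = C(n+2, 2) / (-2)^(n+3).
  c_0 = 1/(-2)^3 = -1/8.
  c_1 = 3/(-2)^4 = 3/16.
  c_2 = 6/(-2)^5 = -3/16.
  c_3 = 10/(-2)^6 = 5/32.
The series is valid for |w/d| < 1, i.e. |z − z₀| < |d|.
Radius of convergence: R = |-3 − z₀| = |-2| = 2 (distance from z₀ to the singularity z = -3).

c_0 = -1/8, c_1 = 3/16, c_2 = -3/16, c_3 = 5/32; R = 2.


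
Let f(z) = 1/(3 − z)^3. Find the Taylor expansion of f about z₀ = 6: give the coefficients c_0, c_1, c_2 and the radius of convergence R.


Let w = z − z₀, so z = z₀ + w.
Then 3 − z = 3 − (z₀ + w) = (3 − z₀) − w = -3 − w.
f(z) = 1/(-3 − w)^3 = (1/(-3)^3) · (1 − w/(-3))^{−3}.
By the binomial series (1−u)^{−3} = Σ_{n≥0} C(n+2, 2) u^n for |u|<1, with u = w/(-3):
  c_n = C(n+2, 2) / (-3)^(n+3).
  c_0 = 1/(-3)^3 = -1/27.
  c_1 = 3/(-3)^4 = 1/27.
  c_2 = 6/(-3)^5 = -2/81.
The series is valid for |w/d| < 1, i.e. |z − z₀| < |d|.
Radius of convergence: R = |3 − z₀| = |-3| = 3 (distance from z₀ to the singularity z = 3).

c_0 = -1/27, c_1 = 1/27, c_2 = -2/81; R = 3.


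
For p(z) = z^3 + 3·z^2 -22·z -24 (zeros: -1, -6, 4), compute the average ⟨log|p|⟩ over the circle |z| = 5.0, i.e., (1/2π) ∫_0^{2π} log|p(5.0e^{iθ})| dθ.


Zeros: -6, -1, 4; r = 5.0.
Inside |z| < r: -1, 4. Outside (|z| ≥ r): -6.
p(0) = -24, so log|p(0)| = log(24) = 3.1781.
Apply Jensen: I(r) = log|p(0)| + Σ_k log(r/|z_k|), summed over zeros inside |z| < r.
  log(r/|z_k|) for z_k = -1: log(5.0/1) = 1.6094
  log(r/|z_k|) for z_k = 4: log(5.0/4) = 0.2231
  Outside zeros (-6) contribute nothing to the Jensen sum.
Sum over inside zeros: 1.8326.
I(r) = log|p(0)| + (inside sum) = 3.1781 + 1.8326 = 5.0106.
Note: since some zeros are outside |z| ≤ r, the simplified n·log(r) form does NOT apply — only the inside zeros contribute.

I(r) ≈ 5.0106.


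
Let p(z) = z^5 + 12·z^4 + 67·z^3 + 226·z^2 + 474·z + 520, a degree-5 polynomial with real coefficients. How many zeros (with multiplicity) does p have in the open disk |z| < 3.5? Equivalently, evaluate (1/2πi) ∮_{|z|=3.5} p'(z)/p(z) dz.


The zeros of p are: (-3 + 2i), (-3 - 2i), -4, (-1 + 3i), (-1 - 3i).
Their magnitudes are: 3.606, 3.606, 4, 3.162, 3.162.
Zeros with |z| < R = 3.5: (-1 + 3i), (-1 - 3i).
Count = 2.
By the argument principle, (1/2πi) ∮_{|z|=R} p'(z)/p(z) dz equals exactly this count.

Number of zeros inside |z| < 3.5: 2.


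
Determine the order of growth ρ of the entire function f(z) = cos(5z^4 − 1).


Write cos(w) = (e^{iw} ± e^{−iw})/(2 or 2i), so |cos(w)| ≤ e^{|w|}. With w = 5z^4 − 1, |w| ≤ 5r^4 + 1 on |z|=r, giving M(r) ≤ e^{5r^4 + 1} and ρ ≤ 4. For the lower bound, choose z on |z|=r with 5z^4 purely imaginary of modulus 5r^4; then |cos(5z^4 − 1)| grows like e^{5r^4}/2, so ρ ≥ 4. Hence ρ = 4.
Therefore ρ = 4.

Order ρ = 4.


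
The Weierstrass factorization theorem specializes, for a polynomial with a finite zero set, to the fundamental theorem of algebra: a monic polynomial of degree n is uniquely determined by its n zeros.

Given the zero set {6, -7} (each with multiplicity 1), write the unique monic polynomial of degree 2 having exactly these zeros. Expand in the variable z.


The polynomial is p(z) = ∏_{α ∈ S} (z − α), where S = {6, -7}.
Expanding the product yields: p(z) = z^2 + z -42.
The resulting polynomial has degree 2 and real coefficients as required.

p(z) = z^2 + z -42.


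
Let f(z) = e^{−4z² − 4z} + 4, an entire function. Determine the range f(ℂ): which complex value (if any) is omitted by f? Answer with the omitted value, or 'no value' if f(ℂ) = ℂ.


Little Picard bounds the complement of f(ℂ) to at most one point.
The exponent g(z) = −4z² − 4z is a nonconstant polynomial, hence surjective onto ℂ. So e^{g(z)} takes every value in {e^w : w ∈ ℂ} = ℂ ∖ {0}. Adding 4 shifts the range to ℂ ∖ {4}. f omits exactly 4.

Omitted value: 4.


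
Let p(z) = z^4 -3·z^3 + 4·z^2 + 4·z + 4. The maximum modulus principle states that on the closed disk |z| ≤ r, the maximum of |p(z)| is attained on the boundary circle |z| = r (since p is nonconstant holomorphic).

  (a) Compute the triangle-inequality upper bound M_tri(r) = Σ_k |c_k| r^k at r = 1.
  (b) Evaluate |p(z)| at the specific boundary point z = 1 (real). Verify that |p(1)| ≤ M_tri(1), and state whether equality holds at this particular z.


Coefficients: c_0 = 4, c_1 = 4, c_2 = 4, c_3 = -3, c_4 = 1. Radius r = 1.
Part (a). Triangle bound: M_tri(r) = Σ_k |c_k| r^k
  = |4|·1^0 + |4|·1^1 + |4|·1^2 + |-3|·1^3 + |1|·1^4
  = 4 + 4 + 4 + 3 + 1 = 16.
This bounds M(r) := max_{|z|=r} |p(z)| from above; equality holds iff all terms c_k z^k can be made to align in phase at a single z on |z|=r.
Part (b). At z = 1 (real, on the circle |z| = r):
  p(1) = (4)·1^0 + (4)·1^1 + (4)·1^2 + (-3)·1^3 + (1)·1^4 = 10.
  |p(1)| = 10.
Check: |p(1)| = 10 ≤ 16 = M_tri(1). ✓ Equality does not hold at z = 1 (the coefficients have mixed signs, so the terms do not all align in phase there).

M_tri(1) = 16; |p(1)| = 10; equality at z=1: no.


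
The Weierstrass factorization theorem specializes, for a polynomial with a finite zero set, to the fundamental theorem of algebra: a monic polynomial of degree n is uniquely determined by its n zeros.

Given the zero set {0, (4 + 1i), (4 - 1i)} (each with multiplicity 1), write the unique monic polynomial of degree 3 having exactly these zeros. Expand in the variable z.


The polynomial is p(z) = ∏_{α ∈ S} (z − α), where S = {0, (4 + 1i), (4 - 1i)}.
Expanding the product yields: p(z) = z^3 -8·z^2 + 17·z.
Note conjugate pairs combine to real quadratics: (z − (4+1i))(z − (4−1i)) = z² − 8z + 17.
The resulting polynomial has degree 3 and real coefficients as required.

p(z) = z^3 -8·z^2 + 17·z.


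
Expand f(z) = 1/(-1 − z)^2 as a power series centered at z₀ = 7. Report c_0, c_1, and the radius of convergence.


Let w = z − z₀, so z = z₀ + w.
Then -1 − z = -1 − (z₀ + w) = (-1 − z₀) − w = -8 − w.
f(z) = 1/(-8 − w)^2 = (1/(-8)^2) · (1 − w/(-8))^{−2}.
By the binomial series (1−u)^{−2} = Σ_{n≥0} C(n+1, 1) u^n for |u|<1, with u = w/(-8):
  c_n = C(n+1, 1) / (-8)^(n+2).
  c_0 = 1/(-8)^2 = 1/64.
  c_1 = 2/(-8)^3 = -1/256.
The series is valid for |w/d| < 1, i.e. |z − z₀| < |d|.
Radius of convergence: R = |-1 − z₀| = |-8| = 8 (distance from z₀ to the singularity z = -1).

c_0 = 1/64, c_1 = -1/256; R = 8.


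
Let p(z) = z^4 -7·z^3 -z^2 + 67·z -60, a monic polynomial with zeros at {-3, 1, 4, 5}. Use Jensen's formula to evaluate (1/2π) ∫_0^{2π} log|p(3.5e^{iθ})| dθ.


Zeros: -3, 1, 4, 5; r = 3.5.
Inside |z| < r: -3, 1. Outside (|z| ≥ r): 4, 5.
p(0) = -60, so log|p(0)| = log(60) = 4.0943.
Apply Jensen: I(r) = log|p(0)| + Σ_k log(r/|z_k|), summed over zeros inside |z| < r.
  log(r/|z_k|) for z_k = -3: log(3.5/3) = 0.1542
  log(r/|z_k|) for z_k = 1: log(3.5/1) = 1.2528
  Outside zeros (4, 5) contribute nothing to the Jensen sum.
Sum over inside zeros: 1.4069.
I(r) = log|p(0)| + (inside sum) = 4.0943 + 1.4069 = 5.5013.
Note: since some zeros are outside |z| ≤ r, the simplified n·log(r) form does NOT apply — only the inside zeros contribute.

I(r) ≈ 5.5013.


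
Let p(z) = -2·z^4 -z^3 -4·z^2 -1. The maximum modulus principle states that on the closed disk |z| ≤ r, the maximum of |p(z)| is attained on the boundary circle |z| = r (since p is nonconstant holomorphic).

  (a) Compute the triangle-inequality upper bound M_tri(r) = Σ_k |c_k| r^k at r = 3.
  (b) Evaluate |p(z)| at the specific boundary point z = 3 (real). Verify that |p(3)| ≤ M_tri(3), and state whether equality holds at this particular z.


Coefficients: c_0 = -1, c_1 = 0, c_2 = -4, c_3 = -1, c_4 = -2. Radius r = 3.
Part (a). Triangle bound: M_tri(r) = Σ_k |c_k| r^k
  = |-1|·3^0 + |0|·3^1 + |-4|·3^2 + |-1|·3^3 + |-2|·3^4
  = 1 + 0 + 36 + 27 + 162 = 226.
This bounds M(r) := max_{|z|=r} |p(z)| from above; equality holds iff all terms c_k z^k can be made to align in phase at a single z on |z|=r.
Part (b). At z = 3 (real, on the circle |z| = r):
  p(3) = (-1)·3^0 + (0)·3^1 + (-4)·3^2 + (-1)·3^3 + (-2)·3^4 = -226.
  |p(3)| = 226.
Since all nonzero coefficients share the same sign, |p(3)| = 226 = M_tri(3); the triangle bound is attained at z = 3, so in fact M(r) = 226.

M_tri(3) = 226; |p(3)| = 226; equality at z=3: yes.


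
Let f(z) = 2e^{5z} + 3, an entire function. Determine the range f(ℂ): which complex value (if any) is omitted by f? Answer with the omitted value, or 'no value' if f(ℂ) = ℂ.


Little Picard bounds the complement of f(ℂ) to at most one point.
e^{5z} is never zero on ℂ, so 2·e^{5z} takes every value in ℂ ∖ {0}. Adding 3 shifts the range to ℂ ∖ {3}. Thus f omits exactly the value 3.

Omitted value: 3.


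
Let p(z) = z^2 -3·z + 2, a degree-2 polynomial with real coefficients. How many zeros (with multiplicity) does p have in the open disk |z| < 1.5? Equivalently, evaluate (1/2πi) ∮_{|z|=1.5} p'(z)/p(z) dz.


The zeros of p are: 1, 2.
Their magnitudes are: 1, 2.
Zeros with |z| < R = 1.5: 1.
Count = 1.
By the argument principle, (1/2πi) ∮_{|z|=R} p'(z)/p(z) dz equals exactly this count.

Number of zeros inside |z| < 1.5: 1.


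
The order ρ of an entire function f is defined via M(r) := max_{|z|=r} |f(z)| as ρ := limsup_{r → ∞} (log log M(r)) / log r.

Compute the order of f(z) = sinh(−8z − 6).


sinh(w) is a linear combination of e^{iw} and e^{−iw} (or e^w, e^{−w} in the hyperbolic case), so |sinh(w)| ≤ e^{|w|}. With w = −8z − 6, |w| ≤ 8|z| + 6 = 8r + 6 on |z| = r, giving M(r) ≤ e^{8r + 6}, so ρ ≤ 1. On a suitable ray (z = it for sin/cos; z = t for sinh/cosh, t real → ∞), |sinh(−8z − 6)| grows like e^{8|t|}/2, so ρ ≥ 1. Hence ρ = 1.
Therefore ρ = 1.

Order ρ = 1.


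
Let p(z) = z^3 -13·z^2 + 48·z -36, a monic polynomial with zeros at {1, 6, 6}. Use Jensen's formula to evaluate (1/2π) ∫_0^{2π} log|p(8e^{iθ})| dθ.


Zeros: 1, 6, 6; r = 8.
Inside |z| < r: 1, 6, 6. Outside (|z| ≥ r): ∅.
p(0) = -36, so log|p(0)| = log(36) = 3.5835.
Apply Jensen: I(r) = log|p(0)| + Σ_k log(r/|z_k|), summed over zeros inside |z| < r.
  log(r/|z_k|) for z_k = 1: log(8/1) = 2.0794
  log(r/|z_k|) for z_k = 6: log(8/6) = 0.2877
  log(r/|z_k|) for z_k = 6: log(8/6) = 0.2877
Sum over inside zeros: 2.6548.
I(r) = log|p(0)| + (inside sum) = 3.5835 + 2.6548 = 6.2383.
Closed form (all zeros inside, monic): I(r) = n·log(r) = 3·log(8) = 6.2383. ✓

I(r) ≈ 6.2383.


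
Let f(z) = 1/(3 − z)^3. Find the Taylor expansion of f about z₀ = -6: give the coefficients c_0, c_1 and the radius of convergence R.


Let w = z − z₀, so z = z₀ + w.
Then 3 − z = 3 − (z₀ + w) = (3 − z₀) − w = 9 − w.
f(z) = 1/(9 − w)^3 = (1/(9)^3) · (1 − w/(9))^{−3}.
By the binomial series (1−u)^{−3} = Σ_{n≥0} C(n+2, 2) u^n for |u|<1, with u = w/(9):
  c_n = C(n+2, 2) / (9)^(n+3).
  c_0 = 1/(9)^3 = 1/729.
  c_1 = 3/(9)^4 = 1/2187.
The series is valid for |w/d| < 1, i.e. |z − z₀| < |d|.
Radius of convergence: R = |3 − z₀| = |9| = 9 (distance from z₀ to the singularity z = 3).

c_0 = 1/729, c_1 = 1/2187; R = 9.


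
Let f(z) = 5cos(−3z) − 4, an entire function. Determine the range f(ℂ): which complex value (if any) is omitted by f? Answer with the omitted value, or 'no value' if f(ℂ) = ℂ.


Little Picard bounds the complement of f(ℂ) to at most one point.
cos is entire and surjective onto ℂ: for every w ∈ ℂ, cos(ζ) = w has a solution ζ ∈ ℂ (e.g., via the complex inverse arccos). With ζ = −3z this gives z = ζ/(-3). Then 5·cos(−3z) takes every value in 5·ℂ = ℂ, and adding -4 is a bijection of ℂ. So f is surjective and omits no value. (Note: only on the real line is cos bounded by [−1, 1].)

Omitted value: no value.


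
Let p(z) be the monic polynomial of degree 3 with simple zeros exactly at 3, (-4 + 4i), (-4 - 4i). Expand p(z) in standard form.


The polynomial is p(z) = ∏_{α ∈ S} (z − α), where S = {3, (-4 + 4i), (-4 - 4i)}.
Expanding the product yields: p(z) = z^3 + 5·z^2 + 8·z -96.
Note conjugate pairs combine to real quadratics: (z − (-4+4i))(z − (-4−4i)) = z² + 8z + 32.
The resulting polynomial has degree 3 and real coefficients as required.

p(z) = z^3 + 5·z^2 + 8·z -96.


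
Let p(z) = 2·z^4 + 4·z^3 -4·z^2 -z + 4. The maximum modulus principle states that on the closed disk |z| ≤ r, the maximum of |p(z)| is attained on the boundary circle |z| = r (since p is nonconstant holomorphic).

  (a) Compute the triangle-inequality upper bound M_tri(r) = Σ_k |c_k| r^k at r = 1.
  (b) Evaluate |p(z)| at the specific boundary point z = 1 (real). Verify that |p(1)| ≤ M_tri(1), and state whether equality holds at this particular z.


Coefficients: c_0 = 4, c_1 = -1, c_2 = -4, c_3 = 4, c_4 = 2. Radius r = 1.
Part (a). Triangle bound: M_tri(r) = Σ_k |c_k| r^k
  = |4|·1^0 + |-1|·1^1 + |-4|·1^2 + |4|·1^3 + |2|·1^4
  = 4 + 1 + 4 + 4 + 2 = 15.
This bounds M(r) := max_{|z|=r} |p(z)| from above; equality holds iff all terms c_k z^k can be made to align in phase at a single z on |z|=r.
Part (b). At z = 1 (real, on the circle |z| = r):
  p(1) = (4)·1^0 + (-1)·1^1 + (-4)·1^2 + (4)·1^3 + (2)·1^4 = 5.
  |p(1)| = 5.
Check: |p(1)| = 5 ≤ 15 = M_tri(1). ✓ Equality does not hold at z = 1 (the coefficients have mixed signs, so the terms do not all align in phase there).

M_tri(1) = 15; |p(1)| = 5; equality at z=1: no.


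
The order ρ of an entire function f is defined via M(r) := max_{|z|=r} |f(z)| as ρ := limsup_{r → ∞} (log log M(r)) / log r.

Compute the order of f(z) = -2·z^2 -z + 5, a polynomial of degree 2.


|f(z)| ≤ Σ|c_k|·r^k = O(r^2) as r → ∞. Polynomial growth is O(e^{r^ε}) for every ε > 0 (since r^2/e^{r^ε} → 0), so ρ ≤ ε for all ε > 0, i.e. ρ = 0. Every nonconstant polynomial has order 0.
Therefore ρ = 0.

Order ρ = 0.


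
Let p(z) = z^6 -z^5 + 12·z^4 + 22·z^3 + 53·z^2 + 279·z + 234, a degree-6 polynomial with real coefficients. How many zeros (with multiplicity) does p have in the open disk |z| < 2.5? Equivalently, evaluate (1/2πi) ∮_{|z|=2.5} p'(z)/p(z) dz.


The zeros of p are: (0 + 3i), (0 - 3i), -1, -2, (2 + 3i), (2 - 3i).
Their magnitudes are: 3, 3, 1, 2, 3.606, 3.606.
Zeros with |z| < R = 2.5: -1, -2.
Count = 2.
By the argument principle, (1/2πi) ∮_{|z|=R} p'(z)/p(z) dz equals exactly this count.

Number of zeros inside |z| < 2.5: 2.


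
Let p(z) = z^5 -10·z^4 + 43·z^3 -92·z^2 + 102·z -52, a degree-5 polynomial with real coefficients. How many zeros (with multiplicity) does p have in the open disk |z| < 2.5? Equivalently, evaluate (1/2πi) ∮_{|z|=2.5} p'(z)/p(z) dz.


The zeros of p are: 2, (3 + 2i), (3 - 2i), (1 + 1i), (1 - 1i).
Their magnitudes are: 2, 3.606, 3.606, 1.414, 1.414.
Zeros with |z| < R = 2.5: 2, (1 + 1i), (1 - 1i).
Count = 3.
By the argument principle, (1/2πi) ∮_{|z|=R} p'(z)/p(z) dz equals exactly this count.

Number of zeros inside |z| < 2.5: 3.


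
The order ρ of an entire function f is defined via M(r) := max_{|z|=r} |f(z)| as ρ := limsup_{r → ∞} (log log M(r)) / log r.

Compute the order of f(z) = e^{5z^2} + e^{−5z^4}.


Each summand is entire of order 2 and 4 respectively (as in the single-exponential case). The order of a sum is at most the max of the orders, so ρ ≤ 4. For the lower bound: on |z|=r choose arg z so that -5z^4 is real positive; then |e^{-5z^4}| = e^{5r^4} while |e^{5z^2}| ≤ e^{5r^2} = o(e^{5r^4}). So |f| ≥ e^{5r^4}(1 − o(1)) and ρ ≥ 4. Hence ρ = max(2, 4) = 4.
Therefore ρ = 4.

Order ρ = 4.


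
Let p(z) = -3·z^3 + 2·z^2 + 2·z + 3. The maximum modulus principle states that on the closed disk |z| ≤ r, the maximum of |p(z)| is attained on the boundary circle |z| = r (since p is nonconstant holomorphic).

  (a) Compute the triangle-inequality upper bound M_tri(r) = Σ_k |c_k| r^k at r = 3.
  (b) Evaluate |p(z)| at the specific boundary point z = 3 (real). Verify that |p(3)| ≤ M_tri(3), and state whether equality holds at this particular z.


Coefficients: c_0 = 3, c_1 = 2, c_2 = 2, c_3 = -3. Radius r = 3.
Part (a). Triangle bound: M_tri(r) = Σ_k |c_k| r^k
  = |3|·3^0 + |2|·3^1 + |2|·3^2 + |-3|·3^3
  = 3 + 6 + 18 + 81 = 108.
This bounds M(r) := max_{|z|=r} |p(z)| from above; equality holds iff all terms c_k z^k can be made to align in phase at a single z on |z|=r.
Part (b). At z = 3 (real, on the circle |z| = r):
  p(3) = (3)·3^0 + (2)·3^1 + (2)·3^2 + (-3)·3^3 = -54.
  |p(3)| = 54.
Check: |p(3)| = 54 ≤ 108 = M_tri(3). ✓ Equality does not hold at z = 3 (the coefficients have mixed signs, so the terms do not all align in phase there).

M_tri(3) = 108; |p(3)| = 54; equality at z=3: no.


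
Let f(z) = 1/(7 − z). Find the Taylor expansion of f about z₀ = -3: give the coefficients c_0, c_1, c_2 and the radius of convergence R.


Let w = z − z₀, so z = z₀ + w.
Then 7 − z = 7 − (z₀ + w) = (7 − z₀) − w = 10 − w.
f(z) = 1/(10 − w) = (1/(10)) · 1/(1 − w/(10)) = Σ_{n≥0} w^n / (10)^(n+1).
So c_n = 1/(10)^(n+1):
  c_0 = 1/(10)^1 = 1/10.
  c_1 = 1/(10)^2 = 1/100.
  c_2 = 1/(10)^3 = 1/1000.
The series is valid for |w/d| < 1, i.e. |z − z₀| < |d|.
Radius of convergence: R = |7 − z₀| = |10| = 10 (distance from z₀ to the singularity z = 7).

c_0 = 1/10, c_1 = 1/100, c_2 = 1/1000; R = 10.


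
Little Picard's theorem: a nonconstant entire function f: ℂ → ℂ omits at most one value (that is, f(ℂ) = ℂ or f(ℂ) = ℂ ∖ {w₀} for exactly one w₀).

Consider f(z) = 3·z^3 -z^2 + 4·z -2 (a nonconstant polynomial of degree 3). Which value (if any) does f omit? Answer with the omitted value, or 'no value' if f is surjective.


Little Picard bounds the complement of f(ℂ) to at most one point.
For every w ∈ ℂ, the equation p(z) − w = 0 is a nonconstant polynomial in z and hence has at least one root by the fundamental theorem of algebra. So p is surjective onto ℂ, omitting no value.

Omitted value: no value.


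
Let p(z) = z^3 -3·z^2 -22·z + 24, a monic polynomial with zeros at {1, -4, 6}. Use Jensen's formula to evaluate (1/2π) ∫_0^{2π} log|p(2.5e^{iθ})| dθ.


Zeros: -4, 1, 6; r = 2.5.
Inside |z| < r: 1. Outside (|z| ≥ r): -4, 6.
p(0) = 24, so log|p(0)| = log(24) = 3.1781.
Apply Jensen: I(r) = log|p(0)| + Σ_k log(r/|z_k|), summed over zeros inside |z| < r.
  log(r/|z_k|) for z_k = 1: log(2.5/1) = 0.9163
  Outside zeros (-4, 6) contribute nothing to the Jensen sum.
Sum over inside zeros: 0.9163.
I(r) = log|p(0)| + (inside sum) = 3.1781 + 0.9163 = 4.0943.
Note: since some zeros are outside |z| ≤ r, the simplified n·log(r) form does NOT apply — only the inside zeros contribute.

I(r) ≈ 4.0943.


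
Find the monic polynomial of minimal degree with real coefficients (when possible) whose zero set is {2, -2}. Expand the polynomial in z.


The polynomial is p(z) = ∏_{α ∈ S} (z − α), where S = {2, -2}.
Expanding the product yields: p(z) = z^2 -4.
The resulting polynomial has degree 2 and real coefficients as required.

p(z) = z^2 -4.


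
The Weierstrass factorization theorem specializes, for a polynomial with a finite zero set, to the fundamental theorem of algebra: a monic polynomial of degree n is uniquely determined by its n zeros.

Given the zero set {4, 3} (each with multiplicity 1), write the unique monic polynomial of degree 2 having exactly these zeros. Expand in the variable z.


The polynomial is p(z) = ∏_{α ∈ S} (z − α), where S = {4, 3}.
Expanding the product yields: p(z) = z^2 -7·z + 12.
The resulting polynomial has degree 2 and real coefficients as required.

p(z) = z^2 -7·z + 12.


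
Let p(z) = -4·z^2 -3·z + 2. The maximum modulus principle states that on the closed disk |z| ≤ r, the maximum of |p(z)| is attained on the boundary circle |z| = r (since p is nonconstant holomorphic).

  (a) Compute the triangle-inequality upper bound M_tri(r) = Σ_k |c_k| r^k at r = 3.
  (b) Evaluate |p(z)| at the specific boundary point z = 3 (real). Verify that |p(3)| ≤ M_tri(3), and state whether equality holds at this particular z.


Coefficients: c_0 = 2, c_1 = -3, c_2 = -4. Radius r = 3.
Part (a). Triangle bound: M_tri(r) = Σ_k |c_k| r^k
  = |2|·3^0 + |-3|·3^1 + |-4|·3^2
  = 2 + 9 + 36 = 47.
This bounds M(r) := max_{|z|=r} |p(z)| from above; equality holds iff all terms c_k z^k can be made to align in phase at a single z on |z|=r.
Part (b). At z = 3 (real, on the circle |z| = r):
  p(3) = (2)·3^0 + (-3)·3^1 + (-4)·3^2 = -43.
  |p(3)| = 43.
Check: |p(3)| = 43 ≤ 47 = M_tri(3). ✓ Equality does not hold at z = 3 (the coefficients have mixed signs, so the terms do not all align in phase there).

M_tri(3) = 47; |p(3)| = 43; equality at z=3: no.


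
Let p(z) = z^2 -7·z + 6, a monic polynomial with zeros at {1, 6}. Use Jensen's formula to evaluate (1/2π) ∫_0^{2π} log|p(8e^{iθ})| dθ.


Zeros: 1, 6; r = 8.
Inside |z| < r: 1, 6. Outside (|z| ≥ r): ∅.
p(0) = 6, so log|p(0)| = log(6) = 1.7918.
Apply Jensen: I(r) = log|p(0)| + Σ_k log(r/|z_k|), summed over zeros inside |z| < r.
  log(r/|z_k|) for z_k = 1: log(8/1) = 2.0794
  log(r/|z_k|) for z_k = 6: log(8/6) = 0.2877
Sum over inside zeros: 2.3671.
I(r) = log|p(0)| + (inside sum) = 1.7918 + 2.3671 = 4.1589.
Closed form (all zeros inside, monic): I(r) = n·log(r) = 2·log(8) = 4.1589. ✓

I(r) ≈ 4.1589.


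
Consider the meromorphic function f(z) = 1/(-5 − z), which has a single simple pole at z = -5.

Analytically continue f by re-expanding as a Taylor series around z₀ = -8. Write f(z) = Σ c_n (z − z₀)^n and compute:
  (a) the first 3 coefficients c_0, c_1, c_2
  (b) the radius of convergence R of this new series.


Let w = z − z₀, so z = z₀ + w.
Then -5 − z = -5 − (z₀ + w) = (-5 − z₀) − w = 3 − w.
f(z) = 1/(3 − w) = (1/(3)) · 1/(1 − w/(3)) = Σ_{n≥0} w^n / (3)^(n+1).
So c_n = 1/(3)^(n+1):
  c_0 = 1/(3)^1 = 1/3.
  c_1 = 1/(3)^2 = 1/9.
  c_2 = 1/(3)^3 = 1/27.
The series is valid for |w/d| < 1, i.e. |z − z₀| < |d|.
Radius of convergence: R = |-5 − z₀| = |3| = 3 (distance from z₀ to the singularity z = -5).

c_0 = 1/3, c_1 = 1/9, c_2 = 1/27; R = 3.


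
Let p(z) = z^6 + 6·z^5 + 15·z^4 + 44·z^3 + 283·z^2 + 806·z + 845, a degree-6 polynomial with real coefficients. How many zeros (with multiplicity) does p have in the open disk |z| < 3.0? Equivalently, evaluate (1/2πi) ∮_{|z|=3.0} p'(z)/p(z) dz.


The zeros of p are: (2 + 3i), (2 - 3i), (-3 + 2i), (-3 - 2i), (-2 + 1i), (-2 - 1i).
Their magnitudes are: 3.606, 3.606, 3.606, 3.606, 2.236, 2.236.
Zeros with |z| < R = 3.0: (-2 + 1i), (-2 - 1i).
Count = 2.
By the argument principle, (1/2πi) ∮_{|z|=R} p'(z)/p(z) dz equals exactly this count.

Number of zeros inside |z| < 3.0: 2.


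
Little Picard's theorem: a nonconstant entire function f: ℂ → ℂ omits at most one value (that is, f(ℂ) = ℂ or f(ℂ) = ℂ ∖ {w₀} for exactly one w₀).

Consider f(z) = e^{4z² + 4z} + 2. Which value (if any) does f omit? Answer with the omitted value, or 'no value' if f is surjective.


Little Picard bounds the complement of f(ℂ) to at most one point.
The exponent g(z) = 4z² + 4z is a nonconstant polynomial, hence surjective onto ℂ. So e^{g(z)} takes every value in {e^w : w ∈ ℂ} = ℂ ∖ {0}. Adding 2 shifts the range to ℂ ∖ {2}. f omits exactly 2.

Omitted value: 2.


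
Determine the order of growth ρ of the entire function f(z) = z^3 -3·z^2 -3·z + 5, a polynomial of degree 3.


|f(z)| ≤ Σ|c_k|·r^k = O(r^3) as r → ∞. Polynomial growth is O(e^{r^ε}) for every ε > 0 (since r^3/e^{r^ε} → 0), so ρ ≤ ε for all ε > 0, i.e. ρ = 0. Every nonconstant polynomial has order 0.
Therefore ρ = 0.

Order ρ = 0.


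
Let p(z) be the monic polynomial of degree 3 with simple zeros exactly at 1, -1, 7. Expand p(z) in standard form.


The polynomial is p(z) = ∏_{α ∈ S} (z − α), where S = {1, -1, 7}.
Expanding the product yields: p(z) = z^3 -7·z^2 -z + 7.
The resulting polynomial has degree 3 and real coefficients as required.

p(z) = z^3 -7·z^2 -z + 7.


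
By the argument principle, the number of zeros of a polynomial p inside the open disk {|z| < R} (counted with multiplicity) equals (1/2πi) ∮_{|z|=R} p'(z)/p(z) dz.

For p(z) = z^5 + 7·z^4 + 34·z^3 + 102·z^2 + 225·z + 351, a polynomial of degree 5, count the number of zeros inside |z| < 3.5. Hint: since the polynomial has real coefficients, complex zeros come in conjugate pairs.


The zeros of p are: -3, (-2 + 3i), (-2 - 3i), (0 + 3i), (0 - 3i).
Their magnitudes are: 3, 3.606, 3.606, 3, 3.
Zeros with |z| < R = 3.5: -3, (0 + 3i), (0 - 3i).
Count = 3.
By the argument principle, (1/2πi) ∮_{|z|=R} p'(z)/p(z) dz equals exactly this count.

Number of zeros inside |z| < 3.5: 3.
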